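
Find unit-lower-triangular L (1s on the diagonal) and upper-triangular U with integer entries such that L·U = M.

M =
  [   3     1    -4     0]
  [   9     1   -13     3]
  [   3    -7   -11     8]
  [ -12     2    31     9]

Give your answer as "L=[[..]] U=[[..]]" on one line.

  R1 -= 3·R0 → [0,-2,-1,3]
  R2 -= 1·R0 → [0,-8,-7,8]
  R3 -= -4·R0 → [0,6,15,9]
  R2 -= 4·R1 → [0,0,-3,-4]
  R3 -= -3·R1 → [0,0,12,18]
  R3 -= -4·R2 → [0,0,0,2]

L=[[1,0,0,0],[3,1,0,0],[1,4,1,0],[-4,-3,-4,1]] U=[[3,1,-4,0],[0,-2,-1,3],[0,0,-3,-4],[0,0,0,2]]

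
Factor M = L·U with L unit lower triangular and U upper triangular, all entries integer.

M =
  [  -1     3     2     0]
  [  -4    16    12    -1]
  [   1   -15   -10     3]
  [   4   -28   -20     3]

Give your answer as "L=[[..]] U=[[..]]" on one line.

L=[[1,0,0,0],[4,1,0,0],[-1,-3,1,0],[-4,-4,1,1]] U=[[-1,3,2,0],[0,4,4,-1],[0,0,4,0],[0,0,0,-1]]

  row1 -= 4·row0 → [0,4,4,-1]
  row2 -= -1·row0 → [0,-12,-8,3]
  row3 -= -4·row0 → [0,-16,-12,3]
  row2 -= -3·row1 → [0,0,4,0]
  row3 -= -4·row1 → [0,0,4,-1]
  row3 -= 1·row2 → [0,0,0,-1]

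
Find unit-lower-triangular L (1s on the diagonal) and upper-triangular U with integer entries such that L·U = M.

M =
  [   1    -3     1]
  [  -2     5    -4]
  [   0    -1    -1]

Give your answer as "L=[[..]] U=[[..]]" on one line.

  R1 -= -2·R0 → [0,-1,-2]
  R2 -= 0·R0 → [0,-1,-1]
  R2 -= 1·R1 → [0,0,1]

L=[[1,0,0],[-2,1,0],[0,1,1]] U=[[1,-3,1],[0,-1,-2],[0,0,1]]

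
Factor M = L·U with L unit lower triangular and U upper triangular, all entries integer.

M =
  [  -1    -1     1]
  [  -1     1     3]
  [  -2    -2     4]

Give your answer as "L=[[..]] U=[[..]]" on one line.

  row1 -= 1·row0 → [0,2,2]
  row2 -= 2·row0 → [0,0,2]
  row2 -= 0·row1 → [0,0,2]

L=[[1,0,0],[1,1,0],[2,0,1]] U=[[-1,-1,1],[0,2,2],[0,0,2]]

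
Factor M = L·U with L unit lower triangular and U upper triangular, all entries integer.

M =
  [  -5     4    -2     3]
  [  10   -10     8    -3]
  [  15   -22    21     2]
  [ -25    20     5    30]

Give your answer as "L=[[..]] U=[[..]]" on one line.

L=[[1,0,0,0],[-2,1,0,0],[-3,5,1,0],[5,0,-3,1]] U=[[-5,4,-2,3],[0,-2,4,3],[0,0,-5,-4],[0,0,0,3]]

  r1 -= -2·r0 → [0,-2,4,3]
  r2 -= -3·r0 → [0,-10,15,11]
  r3 -= 5·r0 → [0,0,15,15]
  r2 -= 5·r1 → [0,0,-5,-4]
  r3 -= 0·r1 → [0,0,15,15]
  r3 -= -3·r2 → [0,0,0,3]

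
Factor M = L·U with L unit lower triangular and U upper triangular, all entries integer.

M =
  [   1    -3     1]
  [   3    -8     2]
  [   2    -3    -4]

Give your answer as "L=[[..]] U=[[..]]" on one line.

  row1 -= 3·row0 → [0,1,-1]
  row2 -= 2·row0 → [0,3,-6]
  row2 -= 3·row1 → [0,0,-3]

L=[[1,0,0],[3,1,0],[2,3,1]] U=[[1,-3,1],[0,1,-1],[0,0,-3]]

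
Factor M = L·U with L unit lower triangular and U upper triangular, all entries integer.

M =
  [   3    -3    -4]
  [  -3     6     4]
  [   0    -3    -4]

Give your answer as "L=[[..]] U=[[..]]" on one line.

  R1 -= -1·R0 → [0,3,0]
  R2 -= 0·R0 → [0,-3,-4]
  R2 -= -1·R1 → [0,0,-4]

L=[[1,0,0],[-1,1,0],[0,-1,1]] U=[[3,-3,-4],[0,3,0],[0,0,-4]]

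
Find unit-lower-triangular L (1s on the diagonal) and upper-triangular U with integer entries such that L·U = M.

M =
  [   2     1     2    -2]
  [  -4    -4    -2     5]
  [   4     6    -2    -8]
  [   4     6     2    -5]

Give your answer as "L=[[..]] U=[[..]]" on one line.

L=[[1,0,0,0],[-2,1,0,0],[2,-2,1,0],[2,-2,-1,1]] U=[[2,1,2,-2],[0,-2,2,1],[0,0,-2,-2],[0,0,0,-1]]

  r1 -= -2·r0 → [0,-2,2,1]
  r2 -= 2·r0 → [0,4,-6,-4]
  r3 -= 2·r0 → [0,4,-2,-1]
  r2 -= -2·r1 → [0,0,-2,-2]
  r3 -= -2·r1 → [0,0,2,1]
  r3 -= -1·r2 → [0,0,0,-1]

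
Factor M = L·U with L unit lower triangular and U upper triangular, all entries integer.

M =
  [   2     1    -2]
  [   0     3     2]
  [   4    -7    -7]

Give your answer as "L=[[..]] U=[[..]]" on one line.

L=[[1,0,0],[0,1,0],[2,-3,1]] U=[[2,1,-2],[0,3,2],[0,0,3]]

  r1 -= 0·r0 → [0,3,2]
  r2 -= 2·r0 → [0,-9,-3]
  r2 -= -3·r1 → [0,0,3]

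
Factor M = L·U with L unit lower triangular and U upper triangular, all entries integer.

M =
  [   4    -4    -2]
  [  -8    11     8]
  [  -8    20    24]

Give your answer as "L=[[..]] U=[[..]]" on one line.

L=[[1,0,0],[-2,1,0],[-2,4,1]] U=[[4,-4,-2],[0,3,4],[0,0,4]]

  R1 -= -2·R0 → [0,3,4]
  R2 -= -2·R0 → [0,12,20]
  R2 -= 4·R1 → [0,0,4]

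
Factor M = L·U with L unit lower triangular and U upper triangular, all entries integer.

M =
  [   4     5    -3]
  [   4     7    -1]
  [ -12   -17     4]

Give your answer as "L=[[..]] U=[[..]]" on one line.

  r1 -= 1·r0 → [0,2,2]
  r2 -= -3·r0 → [0,-2,-5]
  r2 -= -1·r1 → [0,0,-3]

L=[[1,0,0],[1,1,0],[-3,-1,1]] U=[[4,5,-3],[0,2,2],[0,0,-3]]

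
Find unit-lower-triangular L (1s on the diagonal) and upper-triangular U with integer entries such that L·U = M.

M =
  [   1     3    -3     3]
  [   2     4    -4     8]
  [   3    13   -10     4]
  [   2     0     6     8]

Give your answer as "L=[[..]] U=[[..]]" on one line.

  r1 -= 2·r0 → [0,-2,2,2]
  r2 -= 3·r0 → [0,4,-1,-5]
  r3 -= 2·r0 → [0,-6,12,2]
  r2 -= -2·r1 → [0,0,3,-1]
  r3 -= 3·r1 → [0,0,6,-4]
  r3 -= 2·r2 → [0,0,0,-2]

L=[[1,0,0,0],[2,1,0,0],[3,-2,1,0],[2,3,2,1]] U=[[1,3,-3,3],[0,-2,2,2],[0,0,3,-1],[0,0,0,-2]]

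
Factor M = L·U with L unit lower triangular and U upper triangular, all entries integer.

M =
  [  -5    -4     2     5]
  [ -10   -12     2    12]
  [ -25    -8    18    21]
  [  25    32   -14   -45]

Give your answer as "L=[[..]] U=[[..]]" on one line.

  R1 -= 2·R0 → [0,-4,-2,2]
  R2 -= 5·R0 → [0,12,8,-4]
  R3 -= -5·R0 → [0,12,-4,-20]
  R2 -= -3·R1 → [0,0,2,2]
  R3 -= -3·R1 → [0,0,-10,-14]
  R3 -= -5·R2 → [0,0,0,-4]

L=[[1,0,0,0],[2,1,0,0],[5,-3,1,0],[-5,-3,-5,1]] U=[[-5,-4,2,5],[0,-4,-2,2],[0,0,2,2],[0,0,0,-4]]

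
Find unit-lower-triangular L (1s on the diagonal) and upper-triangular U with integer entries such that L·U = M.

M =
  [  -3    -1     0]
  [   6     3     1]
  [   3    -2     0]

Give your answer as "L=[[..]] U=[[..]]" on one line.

L=[[1,0,0],[-2,1,0],[-1,-3,1]] U=[[-3,-1,0],[0,1,1],[0,0,3]]

  r1 -= -2·r0 → [0,1,1]
  r2 -= -1·r0 → [0,-3,0]
  r2 -= -3·r1 → [0,0,3]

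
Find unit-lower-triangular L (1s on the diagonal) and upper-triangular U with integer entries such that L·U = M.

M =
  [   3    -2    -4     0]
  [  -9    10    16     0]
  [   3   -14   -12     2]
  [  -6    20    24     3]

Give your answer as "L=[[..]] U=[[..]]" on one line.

  R1 -= -3·R0 → [0,4,4,0]
  R2 -= 1·R0 → [0,-12,-8,2]
  R3 -= -2·R0 → [0,16,16,3]
  R2 -= -3·R1 → [0,0,4,2]
  R3 -= 4·R1 → [0,0,0,3]
  R3 -= 0·R2 → [0,0,0,3]

L=[[1,0,0,0],[-3,1,0,0],[1,-3,1,0],[-2,4,0,1]] U=[[3,-2,-4,0],[0,4,4,0],[0,0,4,2],[0,0,0,3]]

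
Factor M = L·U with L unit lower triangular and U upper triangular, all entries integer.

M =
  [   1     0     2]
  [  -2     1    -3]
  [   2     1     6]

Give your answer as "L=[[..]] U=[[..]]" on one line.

  R1 -= -2·R0 → [0,1,1]
  R2 -= 2·R0 → [0,1,2]
  R2 -= 1·R1 → [0,0,1]

L=[[1,0,0],[-2,1,0],[2,1,1]] U=[[1,0,2],[0,1,1],[0,0,1]]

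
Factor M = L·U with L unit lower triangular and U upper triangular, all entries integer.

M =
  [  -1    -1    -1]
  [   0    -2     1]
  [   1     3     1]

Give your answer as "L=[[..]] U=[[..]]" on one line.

L=[[1,0,0],[0,1,0],[-1,-1,1]] U=[[-1,-1,-1],[0,-2,1],[0,0,1]]

  R1 -= 0·R0 → [0,-2,1]
  R2 -= -1·R0 → [0,2,0]
  R2 -= -1·R1 → [0,0,1]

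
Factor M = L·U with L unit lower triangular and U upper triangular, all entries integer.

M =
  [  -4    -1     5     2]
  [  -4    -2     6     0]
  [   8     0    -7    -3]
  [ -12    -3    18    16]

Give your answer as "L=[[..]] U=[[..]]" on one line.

L=[[1,0,0,0],[1,1,0,0],[-2,2,1,0],[3,0,3,1]] U=[[-4,-1,5,2],[0,-1,1,-2],[0,0,1,5],[0,0,0,-5]]

  row1 -= 1·row0 → [0,-1,1,-2]
  row2 -= -2·row0 → [0,-2,3,1]
  row3 -= 3·row0 → [0,0,3,10]
  row2 -= 2·row1 → [0,0,1,5]
  row3 -= 0·row1 → [0,0,3,10]
  row3 -= 3·row2 → [0,0,0,-5]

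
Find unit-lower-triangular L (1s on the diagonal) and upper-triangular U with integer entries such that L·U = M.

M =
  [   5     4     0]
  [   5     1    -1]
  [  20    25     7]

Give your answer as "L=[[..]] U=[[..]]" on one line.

  row1 -= 1·row0 → [0,-3,-1]
  row2 -= 4·row0 → [0,9,7]
  row2 -= -3·row1 → [0,0,4]

L=[[1,0,0],[1,1,0],[4,-3,1]] U=[[5,4,0],[0,-3,-1],[0,0,4]]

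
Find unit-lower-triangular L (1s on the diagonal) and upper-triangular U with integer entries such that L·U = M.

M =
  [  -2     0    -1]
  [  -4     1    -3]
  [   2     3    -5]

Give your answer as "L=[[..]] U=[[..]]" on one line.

L=[[1,0,0],[2,1,0],[-1,3,1]] U=[[-2,0,-1],[0,1,-1],[0,0,-3]]

  r1 -= 2·r0 → [0,1,-1]
  r2 -= -1·r0 → [0,3,-6]
  r2 -= 3·r1 → [0,0,-3]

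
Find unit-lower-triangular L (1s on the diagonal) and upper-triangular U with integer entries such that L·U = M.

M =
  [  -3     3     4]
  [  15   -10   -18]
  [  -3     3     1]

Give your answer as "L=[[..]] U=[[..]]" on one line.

  row1 -= -5·row0 → [0,5,2]
  row2 -= 1·row0 → [0,0,-3]
  row2 -= 0·row1 → [0,0,-3]

L=[[1,0,0],[-5,1,0],[1,0,1]] U=[[-3,3,4],[0,5,2],[0,0,-3]]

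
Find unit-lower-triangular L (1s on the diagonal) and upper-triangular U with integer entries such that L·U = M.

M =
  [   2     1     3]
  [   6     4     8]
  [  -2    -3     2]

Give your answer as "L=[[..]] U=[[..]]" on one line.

  row1 -= 3·row0 → [0,1,-1]
  row2 -= -1·row0 → [0,-2,5]
  row2 -= -2·row1 → [0,0,3]

L=[[1,0,0],[3,1,0],[-1,-2,1]] U=[[2,1,3],[0,1,-1],[0,0,3]]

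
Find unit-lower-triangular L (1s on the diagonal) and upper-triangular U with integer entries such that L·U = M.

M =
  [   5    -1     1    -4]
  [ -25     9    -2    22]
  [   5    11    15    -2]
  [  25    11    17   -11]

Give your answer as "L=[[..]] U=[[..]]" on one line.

  row1 -= -5·row0 → [0,4,3,2]
  row2 -= 1·row0 → [0,12,14,2]
  row3 -= 5·row0 → [0,16,12,9]
  row2 -= 3·row1 → [0,0,5,-4]
  row3 -= 4·row1 → [0,0,0,1]
  row3 -= 0·row2 → [0,0,0,1]

L=[[1,0,0,0],[-5,1,0,0],[1,3,1,0],[5,4,0,1]] U=[[5,-1,1,-4],[0,4,3,2],[0,0,5,-4],[0,0,0,1]]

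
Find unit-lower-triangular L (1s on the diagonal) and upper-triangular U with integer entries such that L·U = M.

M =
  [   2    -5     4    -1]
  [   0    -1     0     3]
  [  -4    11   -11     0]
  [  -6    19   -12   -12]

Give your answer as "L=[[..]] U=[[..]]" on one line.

L=[[1,0,0,0],[0,1,0,0],[-2,-1,1,0],[-3,-4,0,1]] U=[[2,-5,4,-1],[0,-1,0,3],[0,0,-3,1],[0,0,0,-3]]

  row1 -= 0·row0 → [0,-1,0,3]
  row2 -= -2·row0 → [0,1,-3,-2]
  row3 -= -3·row0 → [0,4,0,-15]
  row2 -= -1·row1 → [0,0,-3,1]
  row3 -= -4·row1 → [0,0,0,-3]
  row3 -= 0·row2 → [0,0,0,-3]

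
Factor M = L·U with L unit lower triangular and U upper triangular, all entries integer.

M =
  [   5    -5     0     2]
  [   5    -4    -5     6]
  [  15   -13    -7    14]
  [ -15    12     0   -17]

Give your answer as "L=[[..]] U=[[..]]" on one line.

L=[[1,0,0,0],[1,1,0,0],[3,2,1,0],[-3,-3,-5,1]] U=[[5,-5,0,2],[0,1,-5,4],[0,0,3,0],[0,0,0,1]]

  row1 -= 1·row0 → [0,1,-5,4]
  row2 -= 3·row0 → [0,2,-7,8]
  row3 -= -3·row0 → [0,-3,0,-11]
  row2 -= 2·row1 → [0,0,3,0]
  row3 -= -3·row1 → [0,0,-15,1]
  row3 -= -5·row2 → [0,0,0,1]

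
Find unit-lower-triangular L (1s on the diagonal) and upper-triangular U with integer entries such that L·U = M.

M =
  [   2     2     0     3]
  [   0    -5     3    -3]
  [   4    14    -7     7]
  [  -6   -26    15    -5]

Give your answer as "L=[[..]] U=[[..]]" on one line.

L=[[1,0,0,0],[0,1,0,0],[2,-2,1,0],[-3,4,-3,1]] U=[[2,2,0,3],[0,-5,3,-3],[0,0,-1,-5],[0,0,0,1]]

  r1 -= 0·r0 → [0,-5,3,-3]
  r2 -= 2·r0 → [0,10,-7,1]
  r3 -= -3·r0 → [0,-20,15,4]
  r2 -= -2·r1 → [0,0,-1,-5]
  r3 -= 4·r1 → [0,0,3,16]
  r3 -= -3·r2 → [0,0,0,1]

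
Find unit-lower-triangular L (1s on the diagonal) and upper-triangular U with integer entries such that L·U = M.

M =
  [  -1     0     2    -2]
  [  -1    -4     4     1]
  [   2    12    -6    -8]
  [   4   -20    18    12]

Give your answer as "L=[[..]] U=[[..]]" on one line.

L=[[1,0,0,0],[1,1,0,0],[-2,-3,1,0],[-4,5,4,1]] U=[[-1,0,2,-2],[0,-4,2,3],[0,0,4,-3],[0,0,0,1]]

  R1 -= 1·R0 → [0,-4,2,3]
  R2 -= -2·R0 → [0,12,-2,-12]
  R3 -= -4·R0 → [0,-20,26,4]
  R2 -= -3·R1 → [0,0,4,-3]
  R3 -= 5·R1 → [0,0,16,-11]
  R3 -= 4·R2 → [0,0,0,1]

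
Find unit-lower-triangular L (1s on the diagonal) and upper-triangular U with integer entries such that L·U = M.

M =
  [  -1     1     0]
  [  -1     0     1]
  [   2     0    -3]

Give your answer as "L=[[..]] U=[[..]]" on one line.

  R1 -= 1·R0 → [0,-1,1]
  R2 -= -2·R0 → [0,2,-3]
  R2 -= -2·R1 → [0,0,-1]

L=[[1,0,0],[1,1,0],[-2,-2,1]] U=[[-1,1,0],[0,-1,1],[0,0,-1]]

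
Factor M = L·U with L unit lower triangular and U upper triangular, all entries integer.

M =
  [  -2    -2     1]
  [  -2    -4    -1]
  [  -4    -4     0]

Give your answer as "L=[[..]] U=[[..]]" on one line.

  r1 -= 1·r0 → [0,-2,-2]
  r2 -= 2·r0 → [0,0,-2]
  r2 -= 0·r1 → [0,0,-2]

L=[[1,0,0],[1,1,0],[2,0,1]] U=[[-2,-2,1],[0,-2,-2],[0,0,-2]]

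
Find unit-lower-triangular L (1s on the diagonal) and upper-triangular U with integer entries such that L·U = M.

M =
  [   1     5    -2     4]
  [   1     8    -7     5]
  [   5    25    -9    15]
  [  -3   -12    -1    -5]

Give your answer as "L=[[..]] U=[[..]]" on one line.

L=[[1,0,0,0],[1,1,0,0],[5,0,1,0],[-3,1,-2,1]] U=[[1,5,-2,4],[0,3,-5,1],[0,0,1,-5],[0,0,0,-4]]

  row1 -= 1·row0 → [0,3,-5,1]
  row2 -= 5·row0 → [0,0,1,-5]
  row3 -= -3·row0 → [0,3,-7,7]
  row2 -= 0·row1 → [0,0,1,-5]
  row3 -= 1·row1 → [0,0,-2,6]
  row3 -= -2·row2 → [0,0,0,-4]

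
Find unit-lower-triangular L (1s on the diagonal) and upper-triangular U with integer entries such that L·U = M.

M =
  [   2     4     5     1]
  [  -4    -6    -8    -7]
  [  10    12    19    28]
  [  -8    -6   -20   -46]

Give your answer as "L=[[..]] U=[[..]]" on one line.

L=[[1,0,0,0],[-2,1,0,0],[5,-4,1,0],[-4,5,-5,1]] U=[[2,4,5,1],[0,2,2,-5],[0,0,2,3],[0,0,0,-2]]

  R1 -= -2·R0 → [0,2,2,-5]
  R2 -= 5·R0 → [0,-8,-6,23]
  R3 -= -4·R0 → [0,10,0,-42]
  R2 -= -4·R1 → [0,0,2,3]
  R3 -= 5·R1 → [0,0,-10,-17]
  R3 -= -5·R2 → [0,0,0,-2]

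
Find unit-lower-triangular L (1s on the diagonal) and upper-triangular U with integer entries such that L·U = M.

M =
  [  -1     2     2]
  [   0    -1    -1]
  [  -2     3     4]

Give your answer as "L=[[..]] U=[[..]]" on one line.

  row1 -= 0·row0 → [0,-1,-1]
  row2 -= 2·row0 → [0,-1,0]
  row2 -= 1·row1 → [0,0,1]

L=[[1,0,0],[0,1,0],[2,1,1]] U=[[-1,2,2],[0,-1,-1],[0,0,1]]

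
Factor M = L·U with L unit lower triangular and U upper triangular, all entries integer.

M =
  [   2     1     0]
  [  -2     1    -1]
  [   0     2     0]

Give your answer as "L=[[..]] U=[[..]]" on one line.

  R1 -= -1·R0 → [0,2,-1]
  R2 -= 0·R0 → [0,2,0]
  R2 -= 1·R1 → [0,0,1]

L=[[1,0,0],[-1,1,0],[0,1,1]] U=[[2,1,0],[0,2,-1],[0,0,1]]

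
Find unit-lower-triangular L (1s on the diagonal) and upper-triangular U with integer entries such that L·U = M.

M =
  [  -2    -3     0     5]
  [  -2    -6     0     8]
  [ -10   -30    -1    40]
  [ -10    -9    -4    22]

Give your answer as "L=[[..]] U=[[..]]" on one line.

  row1 -= 1·row0 → [0,-3,0,3]
  row2 -= 5·row0 → [0,-15,-1,15]
  row3 -= 5·row0 → [0,6,-4,-3]
  row2 -= 5·row1 → [0,0,-1,0]
  row3 -= -2·row1 → [0,0,-4,3]
  row3 -= 4·row2 → [0,0,0,3]

L=[[1,0,0,0],[1,1,0,0],[5,5,1,0],[5,-2,4,1]] U=[[-2,-3,0,5],[0,-3,0,3],[0,0,-1,0],[0,0,0,3]]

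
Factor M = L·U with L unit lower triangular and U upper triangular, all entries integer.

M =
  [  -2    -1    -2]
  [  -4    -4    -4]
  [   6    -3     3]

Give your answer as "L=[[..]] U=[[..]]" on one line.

  R1 -= 2·R0 → [0,-2,0]
  R2 -= -3·R0 → [0,-6,-3]
  R2 -= 3·R1 → [0,0,-3]

L=[[1,0,0],[2,1,0],[-3,3,1]] U=[[-2,-1,-2],[0,-2,0],[0,0,-3]]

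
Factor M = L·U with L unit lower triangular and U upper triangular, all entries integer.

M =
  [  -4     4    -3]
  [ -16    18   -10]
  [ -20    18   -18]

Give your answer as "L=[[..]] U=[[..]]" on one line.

L=[[1,0,0],[4,1,0],[5,-1,1]] U=[[-4,4,-3],[0,2,2],[0,0,-1]]

  r1 -= 4·r0 → [0,2,2]
  r2 -= 5·r0 → [0,-2,-3]
  r2 -= -1·r1 → [0,0,-1]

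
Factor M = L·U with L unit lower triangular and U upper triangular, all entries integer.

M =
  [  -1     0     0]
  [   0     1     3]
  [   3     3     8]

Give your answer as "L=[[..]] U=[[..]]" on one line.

  row1 -= 0·row0 → [0,1,3]
  row2 -= -3·row0 → [0,3,8]
  row2 -= 3·row1 → [0,0,-1]

L=[[1,0,0],[0,1,0],[-3,3,1]] U=[[-1,0,0],[0,1,3],[0,0,-1]]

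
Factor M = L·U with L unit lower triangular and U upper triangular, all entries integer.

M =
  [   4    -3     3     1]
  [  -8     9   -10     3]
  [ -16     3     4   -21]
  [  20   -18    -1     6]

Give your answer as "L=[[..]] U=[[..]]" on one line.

L=[[1,0,0,0],[-2,1,0,0],[-4,-3,1,0],[5,-1,-5,1]] U=[[4,-3,3,1],[0,3,-4,5],[0,0,4,-2],[0,0,0,-4]]

  row1 -= -2·row0 → [0,3,-4,5]
  row2 -= -4·row0 → [0,-9,16,-17]
  row3 -= 5·row0 → [0,-3,-16,1]
  row2 -= -3·row1 → [0,0,4,-2]
  row3 -= -1·row1 → [0,0,-20,6]
  row3 -= -5·row2 → [0,0,0,-4]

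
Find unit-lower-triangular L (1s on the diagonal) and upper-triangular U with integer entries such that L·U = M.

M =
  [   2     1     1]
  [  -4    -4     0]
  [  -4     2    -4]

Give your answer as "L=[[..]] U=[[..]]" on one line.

  r1 -= -2·r0 → [0,-2,2]
  r2 -= -2·r0 → [0,4,-2]
  r2 -= -2·r1 → [0,0,2]

L=[[1,0,0],[-2,1,0],[-2,-2,1]] U=[[2,1,1],[0,-2,2],[0,0,2]]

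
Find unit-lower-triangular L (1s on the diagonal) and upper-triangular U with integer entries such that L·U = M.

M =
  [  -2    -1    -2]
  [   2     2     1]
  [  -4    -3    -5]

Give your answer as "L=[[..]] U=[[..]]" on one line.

L=[[1,0,0],[-1,1,0],[2,-1,1]] U=[[-2,-1,-2],[0,1,-1],[0,0,-2]]

  row1 -= -1·row0 → [0,1,-1]
  row2 -= 2·row0 → [0,-1,-1]
  row2 -= -1·row1 → [0,0,-2]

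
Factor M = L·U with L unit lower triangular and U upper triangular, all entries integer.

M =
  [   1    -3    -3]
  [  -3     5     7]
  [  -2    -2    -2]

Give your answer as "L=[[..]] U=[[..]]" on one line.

L=[[1,0,0],[-3,1,0],[-2,2,1]] U=[[1,-3,-3],[0,-4,-2],[0,0,-4]]

  R1 -= -3·R0 → [0,-4,-2]
  R2 -= -2·R0 → [0,-8,-8]
  R2 -= 2·R1 → [0,0,-4]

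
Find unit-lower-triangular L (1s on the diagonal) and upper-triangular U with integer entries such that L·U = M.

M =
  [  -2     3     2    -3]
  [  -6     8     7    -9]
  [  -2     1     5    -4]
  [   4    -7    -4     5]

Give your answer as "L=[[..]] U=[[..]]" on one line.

  r1 -= 3·r0 → [0,-1,1,0]
  r2 -= 1·r0 → [0,-2,3,-1]
  r3 -= -2·r0 → [0,-1,0,-1]
  r2 -= 2·r1 → [0,0,1,-1]
  r3 -= 1·r1 → [0,0,-1,-1]
  r3 -= -1·r2 → [0,0,0,-2]

L=[[1,0,0,0],[3,1,0,0],[1,2,1,0],[-2,1,-1,1]] U=[[-2,3,2,-3],[0,-1,1,0],[0,0,1,-1],[0,0,0,-2]]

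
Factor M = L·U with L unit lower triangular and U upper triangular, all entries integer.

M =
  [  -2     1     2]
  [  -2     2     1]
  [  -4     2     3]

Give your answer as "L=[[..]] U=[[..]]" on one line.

L=[[1,0,0],[1,1,0],[2,0,1]] U=[[-2,1,2],[0,1,-1],[0,0,-1]]

  R1 -= 1·R0 → [0,1,-1]
  R2 -= 2·R0 → [0,0,-1]
  R2 -= 0·R1 → [0,0,-1]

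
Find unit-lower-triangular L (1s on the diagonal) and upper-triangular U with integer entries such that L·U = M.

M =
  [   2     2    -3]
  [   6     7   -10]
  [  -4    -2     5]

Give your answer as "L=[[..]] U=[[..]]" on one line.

L=[[1,0,0],[3,1,0],[-2,2,1]] U=[[2,2,-3],[0,1,-1],[0,0,1]]

  r1 -= 3·r0 → [0,1,-1]
  r2 -= -2·r0 → [0,2,-1]
  r2 -= 2·r1 → [0,0,1]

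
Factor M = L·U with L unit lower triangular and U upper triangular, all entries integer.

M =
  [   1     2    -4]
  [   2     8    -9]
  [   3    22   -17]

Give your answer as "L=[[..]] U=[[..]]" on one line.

L=[[1,0,0],[2,1,0],[3,4,1]] U=[[1,2,-4],[0,4,-1],[0,0,-1]]

  r1 -= 2·r0 → [0,4,-1]
  r2 -= 3·r0 → [0,16,-5]
  r2 -= 4·r1 → [0,0,-1]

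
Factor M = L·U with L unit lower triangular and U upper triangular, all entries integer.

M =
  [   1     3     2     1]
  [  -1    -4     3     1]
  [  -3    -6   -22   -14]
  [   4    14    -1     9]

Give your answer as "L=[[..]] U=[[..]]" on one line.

  r1 -= -1·r0 → [0,-1,5,2]
  r2 -= -3·r0 → [0,3,-16,-11]
  r3 -= 4·r0 → [0,2,-9,5]
  r2 -= -3·r1 → [0,0,-1,-5]
  r3 -= -2·r1 → [0,0,1,9]
  r3 -= -1·r2 → [0,0,0,4]

L=[[1,0,0,0],[-1,1,0,0],[-3,-3,1,0],[4,-2,-1,1]] U=[[1,3,2,1],[0,-1,5,2],[0,0,-1,-5],[0,0,0,4]]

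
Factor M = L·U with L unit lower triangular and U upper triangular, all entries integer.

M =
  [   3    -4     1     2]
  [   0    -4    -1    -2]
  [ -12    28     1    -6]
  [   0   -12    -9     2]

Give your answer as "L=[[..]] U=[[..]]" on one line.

L=[[1,0,0,0],[0,1,0,0],[-4,-3,1,0],[0,3,-3,1]] U=[[3,-4,1,2],[0,-4,-1,-2],[0,0,2,-4],[0,0,0,-4]]

  R1 -= 0·R0 → [0,-4,-1,-2]
  R2 -= -4·R0 → [0,12,5,2]
  R3 -= 0·R0 → [0,-12,-9,2]
  R2 -= -3·R1 → [0,0,2,-4]
  R3 -= 3·R1 → [0,0,-6,8]
  R3 -= -3·R2 → [0,0,0,-4]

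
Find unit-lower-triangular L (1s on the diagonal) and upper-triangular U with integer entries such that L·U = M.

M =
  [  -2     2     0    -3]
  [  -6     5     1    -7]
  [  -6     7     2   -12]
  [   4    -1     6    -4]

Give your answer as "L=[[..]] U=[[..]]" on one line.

L=[[1,0,0,0],[3,1,0,0],[3,-1,1,0],[-2,-3,3,1]] U=[[-2,2,0,-3],[0,-1,1,2],[0,0,3,-1],[0,0,0,-1]]

  R1 -= 3·R0 → [0,-1,1,2]
  R2 -= 3·R0 → [0,1,2,-3]
  R3 -= -2·R0 → [0,3,6,-10]
  R2 -= -1·R1 → [0,0,3,-1]
  R3 -= -3·R1 → [0,0,9,-4]
  R3 -= 3·R2 → [0,0,0,-1]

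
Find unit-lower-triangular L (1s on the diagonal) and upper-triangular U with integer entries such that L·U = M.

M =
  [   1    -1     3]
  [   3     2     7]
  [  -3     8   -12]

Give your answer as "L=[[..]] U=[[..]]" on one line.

  R1 -= 3·R0 → [0,5,-2]
  R2 -= -3·R0 → [0,5,-3]
  R2 -= 1·R1 → [0,0,-1]

L=[[1,0,0],[3,1,0],[-3,1,1]] U=[[1,-1,3],[0,5,-2],[0,0,-1]]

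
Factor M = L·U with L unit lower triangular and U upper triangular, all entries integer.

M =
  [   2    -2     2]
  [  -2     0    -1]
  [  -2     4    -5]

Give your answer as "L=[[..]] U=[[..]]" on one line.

L=[[1,0,0],[-1,1,0],[-1,-1,1]] U=[[2,-2,2],[0,-2,1],[0,0,-2]]

  r1 -= -1·r0 → [0,-2,1]
  r2 -= -1·r0 → [0,2,-3]
  r2 -= -1·r1 → [0,0,-2]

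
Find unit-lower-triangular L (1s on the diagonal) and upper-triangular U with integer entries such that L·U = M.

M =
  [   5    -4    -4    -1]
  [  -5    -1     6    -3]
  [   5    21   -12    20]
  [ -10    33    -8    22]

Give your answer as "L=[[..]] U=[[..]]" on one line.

  R1 -= -1·R0 → [0,-5,2,-4]
  R2 -= 1·R0 → [0,25,-8,21]
  R3 -= -2·R0 → [0,25,-16,20]
  R2 -= -5·R1 → [0,0,2,1]
  R3 -= -5·R1 → [0,0,-6,0]
  R3 -= -3·R2 → [0,0,0,3]

L=[[1,0,0,0],[-1,1,0,0],[1,-5,1,0],[-2,-5,-3,1]] U=[[5,-4,-4,-1],[0,-5,2,-4],[0,0,2,1],[0,0,0,3]]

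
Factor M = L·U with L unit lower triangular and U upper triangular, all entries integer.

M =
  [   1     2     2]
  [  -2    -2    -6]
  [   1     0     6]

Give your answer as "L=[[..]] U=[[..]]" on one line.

  row1 -= -2·row0 → [0,2,-2]
  row2 -= 1·row0 → [0,-2,4]
  row2 -= -1·row1 → [0,0,2]

L=[[1,0,0],[-2,1,0],[1,-1,1]] U=[[1,2,2],[0,2,-2],[0,0,2]]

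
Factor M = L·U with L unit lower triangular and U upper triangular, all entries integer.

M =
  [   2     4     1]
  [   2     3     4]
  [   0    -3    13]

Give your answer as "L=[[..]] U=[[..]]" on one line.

L=[[1,0,0],[1,1,0],[0,3,1]] U=[[2,4,1],[0,-1,3],[0,0,4]]

  R1 -= 1·R0 → [0,-1,3]
  R2 -= 0·R0 → [0,-3,13]
  R2 -= 3·R1 → [0,0,4]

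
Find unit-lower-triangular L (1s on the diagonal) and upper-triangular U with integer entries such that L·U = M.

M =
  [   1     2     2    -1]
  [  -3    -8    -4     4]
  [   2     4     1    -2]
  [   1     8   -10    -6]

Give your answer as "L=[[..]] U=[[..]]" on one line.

  R1 -= -3·R0 → [0,-2,2,1]
  R2 -= 2·R0 → [0,0,-3,0]
  R3 -= 1·R0 → [0,6,-12,-5]
  R2 -= 0·R1 → [0,0,-3,0]
  R3 -= -3·R1 → [0,0,-6,-2]
  R3 -= 2·R2 → [0,0,0,-2]

L=[[1,0,0,0],[-3,1,0,0],[2,0,1,0],[1,-3,2,1]] U=[[1,2,2,-1],[0,-2,2,1],[0,0,-3,0],[0,0,0,-2]]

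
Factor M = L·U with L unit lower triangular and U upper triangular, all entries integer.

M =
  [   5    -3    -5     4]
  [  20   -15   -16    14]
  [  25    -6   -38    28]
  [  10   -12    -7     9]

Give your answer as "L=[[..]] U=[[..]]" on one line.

L=[[1,0,0,0],[4,1,0,0],[5,-3,1,0],[2,2,5,1]] U=[[5,-3,-5,4],[0,-3,4,-2],[0,0,-1,2],[0,0,0,-5]]

  R1 -= 4·R0 → [0,-3,4,-2]
  R2 -= 5·R0 → [0,9,-13,8]
  R3 -= 2·R0 → [0,-6,3,1]
  R2 -= -3·R1 → [0,0,-1,2]
  R3 -= 2·R1 → [0,0,-5,5]
  R3 -= 5·R2 → [0,0,0,-5]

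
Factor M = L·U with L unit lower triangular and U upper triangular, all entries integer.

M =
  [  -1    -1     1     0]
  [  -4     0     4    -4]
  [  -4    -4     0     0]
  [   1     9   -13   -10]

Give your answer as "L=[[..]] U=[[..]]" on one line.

  R1 -= 4·R0 → [0,4,0,-4]
  R2 -= 4·R0 → [0,0,-4,0]
  R3 -= -1·R0 → [0,8,-12,-10]
  R2 -= 0·R1 → [0,0,-4,0]
  R3 -= 2·R1 → [0,0,-12,-2]
  R3 -= 3·R2 → [0,0,0,-2]

L=[[1,0,0,0],[4,1,0,0],[4,0,1,0],[-1,2,3,1]] U=[[-1,-1,1,0],[0,4,0,-4],[0,0,-4,0],[0,0,0,-2]]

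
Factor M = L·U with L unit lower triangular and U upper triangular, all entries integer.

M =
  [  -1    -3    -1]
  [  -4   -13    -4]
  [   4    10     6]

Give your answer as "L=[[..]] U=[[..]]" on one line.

  r1 -= 4·r0 → [0,-1,0]
  r2 -= -4·r0 → [0,-2,2]
  r2 -= 2·r1 → [0,0,2]

L=[[1,0,0],[4,1,0],[-4,2,1]] U=[[-1,-3,-1],[0,-1,0],[0,0,2]]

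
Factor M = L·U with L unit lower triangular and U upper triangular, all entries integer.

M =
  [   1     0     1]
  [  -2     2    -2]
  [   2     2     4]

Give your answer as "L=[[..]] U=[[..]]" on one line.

L=[[1,0,0],[-2,1,0],[2,1,1]] U=[[1,0,1],[0,2,0],[0,0,2]]

  R1 -= -2·R0 → [0,2,0]
  R2 -= 2·R0 → [0,2,2]
  R2 -= 1·R1 → [0,0,2]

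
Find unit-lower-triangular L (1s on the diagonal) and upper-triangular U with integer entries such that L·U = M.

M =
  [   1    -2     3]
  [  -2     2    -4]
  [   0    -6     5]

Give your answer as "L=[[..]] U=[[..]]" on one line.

L=[[1,0,0],[-2,1,0],[0,3,1]] U=[[1,-2,3],[0,-2,2],[0,0,-1]]

  row1 -= -2·row0 → [0,-2,2]
  row2 -= 0·row0 → [0,-6,5]
  row2 -= 3·row1 → [0,0,-1]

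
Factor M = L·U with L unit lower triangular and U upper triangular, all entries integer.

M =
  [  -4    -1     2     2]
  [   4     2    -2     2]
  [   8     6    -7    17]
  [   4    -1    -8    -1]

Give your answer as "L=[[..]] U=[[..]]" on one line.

  r1 -= -1·r0 → [0,1,0,4]
  r2 -= -2·r0 → [0,4,-3,21]
  r3 -= -1·r0 → [0,-2,-6,1]
  r2 -= 4·r1 → [0,0,-3,5]
  r3 -= -2·r1 → [0,0,-6,9]
  r3 -= 2·r2 → [0,0,0,-1]

L=[[1,0,0,0],[-1,1,0,0],[-2,4,1,0],[-1,-2,2,1]] U=[[-4,-1,2,2],[0,1,0,4],[0,0,-3,5],[0,0,0,-1]]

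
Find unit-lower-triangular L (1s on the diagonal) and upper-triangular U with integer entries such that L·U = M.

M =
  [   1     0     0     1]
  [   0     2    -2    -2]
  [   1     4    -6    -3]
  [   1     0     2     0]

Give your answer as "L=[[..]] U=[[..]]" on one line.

L=[[1,0,0,0],[0,1,0,0],[1,2,1,0],[1,0,-1,1]] U=[[1,0,0,1],[0,2,-2,-2],[0,0,-2,0],[0,0,0,-1]]

  R1 -= 0·R0 → [0,2,-2,-2]
  R2 -= 1·R0 → [0,4,-6,-4]
  R3 -= 1·R0 → [0,0,2,-1]
  R2 -= 2·R1 → [0,0,-2,0]
  R3 -= 0·R1 → [0,0,2,-1]
  R3 -= -1·R2 → [0,0,0,-1]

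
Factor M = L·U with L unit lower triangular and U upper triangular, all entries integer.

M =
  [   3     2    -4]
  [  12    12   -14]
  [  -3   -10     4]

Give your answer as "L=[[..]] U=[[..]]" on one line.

  R1 -= 4·R0 → [0,4,2]
  R2 -= -1·R0 → [0,-8,0]
  R2 -= -2·R1 → [0,0,4]

L=[[1,0,0],[4,1,0],[-1,-2,1]] U=[[3,2,-4],[0,4,2],[0,0,4]]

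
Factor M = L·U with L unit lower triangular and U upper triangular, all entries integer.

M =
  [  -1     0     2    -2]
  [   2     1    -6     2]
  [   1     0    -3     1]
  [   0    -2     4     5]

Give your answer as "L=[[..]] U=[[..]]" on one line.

  row1 -= -2·row0 → [0,1,-2,-2]
  row2 -= -1·row0 → [0,0,-1,-1]
  row3 -= 0·row0 → [0,-2,4,5]
  row2 -= 0·row1 → [0,0,-1,-1]
  row3 -= -2·row1 → [0,0,0,1]
  row3 -= 0·row2 → [0,0,0,1]

L=[[1,0,0,0],[-2,1,0,0],[-1,0,1,0],[0,-2,0,1]] U=[[-1,0,2,-2],[0,1,-2,-2],[0,0,-1,-1],[0,0,0,1]]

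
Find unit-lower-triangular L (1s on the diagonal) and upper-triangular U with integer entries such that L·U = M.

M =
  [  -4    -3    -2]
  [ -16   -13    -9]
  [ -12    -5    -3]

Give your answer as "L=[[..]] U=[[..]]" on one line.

L=[[1,0,0],[4,1,0],[3,-4,1]] U=[[-4,-3,-2],[0,-1,-1],[0,0,-1]]

  row1 -= 4·row0 → [0,-1,-1]
  row2 -= 3·row0 → [0,4,3]
  row2 -= -4·row1 → [0,0,-1]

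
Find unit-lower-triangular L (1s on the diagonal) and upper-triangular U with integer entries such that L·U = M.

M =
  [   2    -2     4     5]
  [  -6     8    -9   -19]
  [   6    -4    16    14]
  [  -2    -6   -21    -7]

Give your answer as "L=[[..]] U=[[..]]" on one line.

  row1 -= -3·row0 → [0,2,3,-4]
  row2 -= 3·row0 → [0,2,4,-1]
  row3 -= -1·row0 → [0,-8,-17,-2]
  row2 -= 1·row1 → [0,0,1,3]
  row3 -= -4·row1 → [0,0,-5,-18]
  row3 -= -5·row2 → [0,0,0,-3]

L=[[1,0,0,0],[-3,1,0,0],[3,1,1,0],[-1,-4,-5,1]] U=[[2,-2,4,5],[0,2,3,-4],[0,0,1,3],[0,0,0,-3]]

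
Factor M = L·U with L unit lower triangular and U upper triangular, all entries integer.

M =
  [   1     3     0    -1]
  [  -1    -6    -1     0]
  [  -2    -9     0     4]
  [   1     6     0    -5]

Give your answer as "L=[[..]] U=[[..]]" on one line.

L=[[1,0,0,0],[-1,1,0,0],[-2,1,1,0],[1,-1,-1,1]] U=[[1,3,0,-1],[0,-3,-1,-1],[0,0,1,3],[0,0,0,-2]]

  R1 -= -1·R0 → [0,-3,-1,-1]
  R2 -= -2·R0 → [0,-3,0,2]
  R3 -= 1·R0 → [0,3,0,-4]
  R2 -= 1·R1 → [0,0,1,3]
  R3 -= -1·R1 → [0,0,-1,-5]
  R3 -= -1·R2 → [0,0,0,-2]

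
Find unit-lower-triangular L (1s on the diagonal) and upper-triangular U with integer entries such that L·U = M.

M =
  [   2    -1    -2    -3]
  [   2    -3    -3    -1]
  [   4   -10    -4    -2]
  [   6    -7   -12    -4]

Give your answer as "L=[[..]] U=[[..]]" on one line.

L=[[1,0,0,0],[1,1,0,0],[2,4,1,0],[3,2,-1,1]] U=[[2,-1,-2,-3],[0,-2,-1,2],[0,0,4,-4],[0,0,0,-3]]

  R1 -= 1·R0 → [0,-2,-1,2]
  R2 -= 2·R0 → [0,-8,0,4]
  R3 -= 3·R0 → [0,-4,-6,5]
  R2 -= 4·R1 → [0,0,4,-4]
  R3 -= 2·R1 → [0,0,-4,1]
  R3 -= -1·R2 → [0,0,0,-3]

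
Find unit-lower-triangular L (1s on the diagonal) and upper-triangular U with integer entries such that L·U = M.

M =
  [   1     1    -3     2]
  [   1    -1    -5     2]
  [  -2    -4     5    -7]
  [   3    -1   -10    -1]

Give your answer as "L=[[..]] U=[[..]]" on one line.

  r1 -= 1·r0 → [0,-2,-2,0]
  r2 -= -2·r0 → [0,-2,-1,-3]
  r3 -= 3·r0 → [0,-4,-1,-7]
  r2 -= 1·r1 → [0,0,1,-3]
  r3 -= 2·r1 → [0,0,3,-7]
  r3 -= 3·r2 → [0,0,0,2]

L=[[1,0,0,0],[1,1,0,0],[-2,1,1,0],[3,2,3,1]] U=[[1,1,-3,2],[0,-2,-2,0],[0,0,1,-3],[0,0,0,2]]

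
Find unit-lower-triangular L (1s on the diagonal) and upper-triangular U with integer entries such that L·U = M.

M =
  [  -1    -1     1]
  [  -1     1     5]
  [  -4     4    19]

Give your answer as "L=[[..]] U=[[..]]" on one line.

  r1 -= 1·r0 → [0,2,4]
  r2 -= 4·r0 → [0,8,15]
  r2 -= 4·r1 → [0,0,-1]

L=[[1,0,0],[1,1,0],[4,4,1]] U=[[-1,-1,1],[0,2,4],[0,0,-1]]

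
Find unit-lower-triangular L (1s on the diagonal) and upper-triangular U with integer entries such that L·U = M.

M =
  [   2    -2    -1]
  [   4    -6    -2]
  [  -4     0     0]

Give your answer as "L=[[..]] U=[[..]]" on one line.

  R1 -= 2·R0 → [0,-2,0]
  R2 -= -2·R0 → [0,-4,-2]
  R2 -= 2·R1 → [0,0,-2]

L=[[1,0,0],[2,1,0],[-2,2,1]] U=[[2,-2,-1],[0,-2,0],[0,0,-2]]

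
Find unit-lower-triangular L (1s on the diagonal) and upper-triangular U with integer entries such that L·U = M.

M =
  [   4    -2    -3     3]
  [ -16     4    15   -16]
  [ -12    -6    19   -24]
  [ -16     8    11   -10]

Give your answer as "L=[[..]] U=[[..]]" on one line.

L=[[1,0,0,0],[-4,1,0,0],[-3,3,1,0],[-4,0,-1,1]] U=[[4,-2,-3,3],[0,-4,3,-4],[0,0,1,-3],[0,0,0,-1]]

  R1 -= -4·R0 → [0,-4,3,-4]
  R2 -= -3·R0 → [0,-12,10,-15]
  R3 -= -4·R0 → [0,0,-1,2]
  R2 -= 3·R1 → [0,0,1,-3]
  R3 -= 0·R1 → [0,0,-1,2]
  R3 -= -1·R2 → [0,0,0,-1]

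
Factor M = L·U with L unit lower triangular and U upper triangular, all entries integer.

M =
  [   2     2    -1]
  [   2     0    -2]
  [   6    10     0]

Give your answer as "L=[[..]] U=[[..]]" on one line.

  r1 -= 1·r0 → [0,-2,-1]
  r2 -= 3·r0 → [0,4,3]
  r2 -= -2·r1 → [0,0,1]

L=[[1,0,0],[1,1,0],[3,-2,1]] U=[[2,2,-1],[0,-2,-1],[0,0,1]]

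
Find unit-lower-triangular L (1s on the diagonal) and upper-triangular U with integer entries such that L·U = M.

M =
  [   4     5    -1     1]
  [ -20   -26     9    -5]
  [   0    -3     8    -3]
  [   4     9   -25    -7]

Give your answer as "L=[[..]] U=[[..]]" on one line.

  R1 -= -5·R0 → [0,-1,4,0]
  R2 -= 0·R0 → [0,-3,8,-3]
  R3 -= 1·R0 → [0,4,-24,-8]
  R2 -= 3·R1 → [0,0,-4,-3]
  R3 -= -4·R1 → [0,0,-8,-8]
  R3 -= 2·R2 → [0,0,0,-2]

L=[[1,0,0,0],[-5,1,0,0],[0,3,1,0],[1,-4,2,1]] U=[[4,5,-1,1],[0,-1,4,0],[0,0,-4,-3],[0,0,0,-2]]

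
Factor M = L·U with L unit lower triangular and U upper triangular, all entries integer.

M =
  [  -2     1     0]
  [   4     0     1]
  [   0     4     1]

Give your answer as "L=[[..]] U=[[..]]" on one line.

L=[[1,0,0],[-2,1,0],[0,2,1]] U=[[-2,1,0],[0,2,1],[0,0,-1]]

  r1 -= -2·r0 → [0,2,1]
  r2 -= 0·r0 → [0,4,1]
  r2 -= 2·r1 → [0,0,-1]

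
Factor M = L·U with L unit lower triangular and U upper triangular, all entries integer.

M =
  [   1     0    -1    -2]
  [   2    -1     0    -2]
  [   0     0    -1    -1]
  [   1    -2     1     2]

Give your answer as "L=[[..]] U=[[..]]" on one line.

L=[[1,0,0,0],[2,1,0,0],[0,0,1,0],[1,2,2,1]] U=[[1,0,-1,-2],[0,-1,2,2],[0,0,-1,-1],[0,0,0,2]]

  row1 -= 2·row0 → [0,-1,2,2]
  row2 -= 0·row0 → [0,0,-1,-1]
  row3 -= 1·row0 → [0,-2,2,4]
  row2 -= 0·row1 → [0,0,-1,-1]
  row3 -= 2·row1 → [0,0,-2,0]
  row3 -= 2·row2 → [0,0,0,2]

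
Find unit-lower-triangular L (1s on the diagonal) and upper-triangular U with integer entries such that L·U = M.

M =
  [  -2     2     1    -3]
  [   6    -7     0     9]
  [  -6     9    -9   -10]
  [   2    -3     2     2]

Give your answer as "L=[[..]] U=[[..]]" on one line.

L=[[1,0,0,0],[-3,1,0,0],[3,-3,1,0],[-1,1,0,1]] U=[[-2,2,1,-3],[0,-1,3,0],[0,0,-3,-1],[0,0,0,-1]]

  R1 -= -3·R0 → [0,-1,3,0]
  R2 -= 3·R0 → [0,3,-12,-1]
  R3 -= -1·R0 → [0,-1,3,-1]
  R2 -= -3·R1 → [0,0,-3,-1]
  R3 -= 1·R1 → [0,0,0,-1]
  R3 -= 0·R2 → [0,0,0,-1]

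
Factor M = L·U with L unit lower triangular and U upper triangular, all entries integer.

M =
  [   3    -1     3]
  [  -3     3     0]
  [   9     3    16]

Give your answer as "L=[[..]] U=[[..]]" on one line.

  r1 -= -1·r0 → [0,2,3]
  r2 -= 3·r0 → [0,6,7]
  r2 -= 3·r1 → [0,0,-2]

L=[[1,0,0],[-1,1,0],[3,3,1]] U=[[3,-1,3],[0,2,3],[0,0,-2]]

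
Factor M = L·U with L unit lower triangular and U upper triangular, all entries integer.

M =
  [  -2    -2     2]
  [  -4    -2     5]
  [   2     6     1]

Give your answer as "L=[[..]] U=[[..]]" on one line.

L=[[1,0,0],[2,1,0],[-1,2,1]] U=[[-2,-2,2],[0,2,1],[0,0,1]]

  r1 -= 2·r0 → [0,2,1]
  r2 -= -1·r0 → [0,4,3]
  r2 -= 2·r1 → [0,0,1]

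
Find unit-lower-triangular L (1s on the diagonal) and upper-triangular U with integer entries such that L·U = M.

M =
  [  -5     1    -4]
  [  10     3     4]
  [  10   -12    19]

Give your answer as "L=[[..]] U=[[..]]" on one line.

  R1 -= -2·R0 → [0,5,-4]
  R2 -= -2·R0 → [0,-10,11]
  R2 -= -2·R1 → [0,0,3]

L=[[1,0,0],[-2,1,0],[-2,-2,1]] U=[[-5,1,-4],[0,5,-4],[0,0,3]]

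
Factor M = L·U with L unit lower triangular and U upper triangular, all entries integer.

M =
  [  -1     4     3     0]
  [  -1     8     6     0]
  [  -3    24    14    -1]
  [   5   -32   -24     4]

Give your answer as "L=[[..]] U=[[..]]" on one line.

  r1 -= 1·r0 → [0,4,3,0]
  r2 -= 3·r0 → [0,12,5,-1]
  r3 -= -5·r0 → [0,-12,-9,4]
  r2 -= 3·r1 → [0,0,-4,-1]
  r3 -= -3·r1 → [0,0,0,4]
  r3 -= 0·r2 → [0,0,0,4]

L=[[1,0,0,0],[1,1,0,0],[3,3,1,0],[-5,-3,0,1]] U=[[-1,4,3,0],[0,4,3,0],[0,0,-4,-1],[0,0,0,4]]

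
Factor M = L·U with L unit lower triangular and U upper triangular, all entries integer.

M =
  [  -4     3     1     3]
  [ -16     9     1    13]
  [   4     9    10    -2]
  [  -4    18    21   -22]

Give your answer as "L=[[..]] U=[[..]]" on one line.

  R1 -= 4·R0 → [0,-3,-3,1]
  R2 -= -1·R0 → [0,12,11,1]
  R3 -= 1·R0 → [0,15,20,-25]
  R2 -= -4·R1 → [0,0,-1,5]
  R3 -= -5·R1 → [0,0,5,-20]
  R3 -= -5·R2 → [0,0,0,5]

L=[[1,0,0,0],[4,1,0,0],[-1,-4,1,0],[1,-5,-5,1]] U=[[-4,3,1,3],[0,-3,-3,1],[0,0,-1,5],[0,0,0,5]]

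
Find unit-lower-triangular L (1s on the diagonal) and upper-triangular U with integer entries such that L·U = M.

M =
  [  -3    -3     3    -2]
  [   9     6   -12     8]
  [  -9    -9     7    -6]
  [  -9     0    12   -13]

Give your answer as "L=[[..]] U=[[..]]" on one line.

L=[[1,0,0,0],[-3,1,0,0],[3,0,1,0],[3,-3,3,1]] U=[[-3,-3,3,-2],[0,-3,-3,2],[0,0,-2,0],[0,0,0,-1]]

  R1 -= -3·R0 → [0,-3,-3,2]
  R2 -= 3·R0 → [0,0,-2,0]
  R3 -= 3·R0 → [0,9,3,-7]
  R2 -= 0·R1 → [0,0,-2,0]
  R3 -= -3·R1 → [0,0,-6,-1]
  R3 -= 3·R2 → [0,0,0,-1]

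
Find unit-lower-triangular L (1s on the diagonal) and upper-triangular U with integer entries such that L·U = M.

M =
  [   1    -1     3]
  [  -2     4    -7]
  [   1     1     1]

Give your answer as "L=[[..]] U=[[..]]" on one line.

  row1 -= -2·row0 → [0,2,-1]
  row2 -= 1·row0 → [0,2,-2]
  row2 -= 1·row1 → [0,0,-1]

L=[[1,0,0],[-2,1,0],[1,1,1]] U=[[1,-1,3],[0,2,-1],[0,0,-1]]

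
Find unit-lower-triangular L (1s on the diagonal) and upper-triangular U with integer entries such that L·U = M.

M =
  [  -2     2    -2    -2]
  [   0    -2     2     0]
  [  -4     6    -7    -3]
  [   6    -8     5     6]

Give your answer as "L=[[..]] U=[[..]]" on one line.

L=[[1,0,0,0],[0,1,0,0],[2,-1,1,0],[-3,1,3,1]] U=[[-2,2,-2,-2],[0,-2,2,0],[0,0,-1,1],[0,0,0,-3]]

  R1 -= 0·R0 → [0,-2,2,0]
  R2 -= 2·R0 → [0,2,-3,1]
  R3 -= -3·R0 → [0,-2,-1,0]
  R2 -= -1·R1 → [0,0,-1,1]
  R3 -= 1·R1 → [0,0,-3,0]
  R3 -= 3·R2 → [0,0,0,-3]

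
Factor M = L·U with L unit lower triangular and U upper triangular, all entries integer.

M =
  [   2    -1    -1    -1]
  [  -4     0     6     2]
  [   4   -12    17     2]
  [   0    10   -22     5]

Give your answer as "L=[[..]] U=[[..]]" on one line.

L=[[1,0,0,0],[-2,1,0,0],[2,5,1,0],[0,-5,2,1]] U=[[2,-1,-1,-1],[0,-2,4,0],[0,0,-1,4],[0,0,0,-3]]

  R1 -= -2·R0 → [0,-2,4,0]
  R2 -= 2·R0 → [0,-10,19,4]
  R3 -= 0·R0 → [0,10,-22,5]
  R2 -= 5·R1 → [0,0,-1,4]
  R3 -= -5·R1 → [0,0,-2,5]
  R3 -= 2·R2 → [0,0,0,-3]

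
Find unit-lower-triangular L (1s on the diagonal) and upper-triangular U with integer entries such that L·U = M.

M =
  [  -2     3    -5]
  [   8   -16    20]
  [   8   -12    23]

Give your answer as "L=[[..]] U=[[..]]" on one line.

  R1 -= -4·R0 → [0,-4,0]
  R2 -= -4·R0 → [0,0,3]
  R2 -= 0·R1 → [0,0,3]

L=[[1,0,0],[-4,1,0],[-4,0,1]] U=[[-2,3,-5],[0,-4,0],[0,0,3]]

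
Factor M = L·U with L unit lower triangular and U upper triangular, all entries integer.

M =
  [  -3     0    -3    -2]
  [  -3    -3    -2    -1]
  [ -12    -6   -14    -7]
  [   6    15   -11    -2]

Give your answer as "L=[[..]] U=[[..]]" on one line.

L=[[1,0,0,0],[1,1,0,0],[4,2,1,0],[-2,-5,3,1]] U=[[-3,0,-3,-2],[0,-3,1,1],[0,0,-4,-1],[0,0,0,2]]

  R1 -= 1·R0 → [0,-3,1,1]
  R2 -= 4·R0 → [0,-6,-2,1]
  R3 -= -2·R0 → [0,15,-17,-6]
  R2 -= 2·R1 → [0,0,-4,-1]
  R3 -= -5·R1 → [0,0,-12,-1]
  R3 -= 3·R2 → [0,0,0,2]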